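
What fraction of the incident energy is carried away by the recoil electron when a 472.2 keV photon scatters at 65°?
0.3479 (or 34.79%)

Calculate initial and final photon energies:

Initial: E₀ = 472.2 keV → λ₀ = 2.6257 pm
Compton shift: Δλ = 1.4009 pm
Final wavelength: λ' = 4.0266 pm
Final energy: E' = 307.9145 keV

Fractional energy loss:
(E₀ - E')/E₀ = (472.2000 - 307.9145)/472.2000
= 164.2855/472.2000
= 0.3479
= 34.79%

(Intermediate values are shown rounded; full precision is carried through to the final answer.)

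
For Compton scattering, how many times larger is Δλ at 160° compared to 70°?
160° produces the larger shift by a factor of 2.948

Calculate both shifts using Δλ = λ_C(1 - cos θ):

For θ₁ = 70°:
Δλ₁ = 2.4263 × (1 - cos(70°))
Δλ₁ = 2.4263 × 0.6580
Δλ₁ = 1.5965 pm

For θ₂ = 160°:
Δλ₂ = 2.4263 × (1 - cos(160°))
Δλ₂ = 2.4263 × 1.9397
Δλ₂ = 4.7063 pm

The 160° angle produces the larger shift.
Ratio: 4.7063/1.5965 = 2.948

(Intermediate values are shown rounded; full precision is carried through to the final answer.)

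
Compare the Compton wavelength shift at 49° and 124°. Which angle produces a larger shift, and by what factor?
124° produces the larger shift by a factor of 4.533

Calculate both shifts using Δλ = λ_C(1 - cos θ):

For θ₁ = 49°:
Δλ₁ = 2.4263 × (1 - cos(49°))
Δλ₁ = 2.4263 × 0.3439
Δλ₁ = 0.8345 pm

For θ₂ = 124°:
Δλ₂ = 2.4263 × (1 - cos(124°))
Δλ₂ = 2.4263 × 1.5592
Δλ₂ = 3.7831 pm

The 124° angle produces the larger shift.
Ratio: 3.7831/0.8345 = 4.533

(Intermediate values are shown rounded; full precision is carried through to the final answer.)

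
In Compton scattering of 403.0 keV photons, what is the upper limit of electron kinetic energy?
246.6350 keV

Maximum energy transfer occurs at θ = 180° (backscattering).

Initial photon: E₀ = 403.0 keV → λ₀ = 3.0765 pm

Maximum Compton shift (at 180°):
Δλ_max = 2λ_C = 2 × 2.4263 = 4.8526 pm

Final wavelength:
λ' = 3.0765 + 4.8526 = 7.9292 pm

Minimum photon energy (maximum energy to electron):
E'_min = hc/λ' = 156.3650 keV

Maximum electron kinetic energy:
K_max = E₀ - E'_min = 403.0000 - 156.3650 = 246.6350 keV

(Intermediate values are shown rounded; full precision is carried through to the final answer.)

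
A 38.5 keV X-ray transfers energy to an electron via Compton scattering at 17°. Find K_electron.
0.1263 keV

By energy conservation: K_e = E_initial - E_final

First find the scattered photon energy:
Initial wavelength: λ = hc/E = 32.2037 pm
Compton shift: Δλ = λ_C(1 - cos(17°)) = 0.1060 pm
Final wavelength: λ' = 32.2037 + 0.1060 = 32.3097 pm
Final photon energy: E' = hc/λ' = 38.3737 keV

Electron kinetic energy:
K_e = E - E' = 38.5000 - 38.3737 = 0.1263 keV

(Intermediate values are shown rounded; full precision is carried through to the final answer.)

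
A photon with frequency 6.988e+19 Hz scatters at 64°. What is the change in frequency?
1.685e+19 Hz (decrease)

Convert frequency to wavelength (c = 299792458 m/s):
λ₀ = c/f₀ = 299792458/6.988e+19 = 4.2901039e-12 m = 4.2901 pm

Calculate Compton shift:
Δλ = λ_C(1 - cos(64°)) = 1.3627 pm

Final wavelength:
λ' = λ₀ + Δλ = 4.2901 + 1.3627 = 5.6528 pm

Final frequency:
f' = c/λ' = 299792458/5.6527897e-12 = 5.3034426e+19 Hz

Frequency shift (decrease):
Δf = f₀ - f' = 6.988e+19 - 5.3034426e+19 = 1.685e+19 Hz

(Intermediate values are shown rounded; full precision is carried through to the final answer.)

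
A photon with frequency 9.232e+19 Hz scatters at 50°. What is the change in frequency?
1.945e+19 Hz (decrease)

Convert frequency to wavelength (c = 299792458 m/s):
λ₀ = c/f₀ = 299792458/9.232e+19 = 3.2473187e-12 m = 3.2473 pm

Calculate Compton shift:
Δλ = λ_C(1 - cos(50°)) = 0.8667 pm

Final wavelength:
λ' = λ₀ + Δλ = 3.2473 + 0.8667 = 4.1140 pm

Final frequency:
f' = c/λ' = 299792458/4.1140267e-12 = 7.2870809e+19 Hz

Frequency shift (decrease):
Δf = f₀ - f' = 9.232e+19 - 7.2870809e+19 = 1.945e+19 Hz

(Intermediate values are shown rounded; full precision is carried through to the final answer.)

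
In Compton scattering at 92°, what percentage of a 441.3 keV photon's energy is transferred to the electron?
0.4719 (or 47.19%)

Calculate initial and final photon energies:

Initial: E₀ = 441.3 keV → λ₀ = 2.8095 pm
Compton shift: Δλ = 2.5110 pm
Final wavelength: λ' = 5.3205 pm
Final energy: E' = 233.0307 keV

Fractional energy loss:
(E₀ - E')/E₀ = (441.3000 - 233.0307)/441.3000
= 208.2693/441.3000
= 0.4719
= 47.19%

(Intermediate values are shown rounded; full precision is carried through to the final answer.)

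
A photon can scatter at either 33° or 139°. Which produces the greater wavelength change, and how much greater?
139° produces the larger shift by a factor of 10.877

Calculate both shifts using Δλ = λ_C(1 - cos θ):

For θ₁ = 33°:
Δλ₁ = 2.4263 × (1 - cos(33°))
Δλ₁ = 2.4263 × 0.1613
Δλ₁ = 0.3914 pm

For θ₂ = 139°:
Δλ₂ = 2.4263 × (1 - cos(139°))
Δλ₂ = 2.4263 × 1.7547
Δλ₂ = 4.2575 pm

The 139° angle produces the larger shift.
Ratio: 4.2575/0.3914 = 10.877

(Intermediate values are shown rounded; full precision is carried through to the final answer.)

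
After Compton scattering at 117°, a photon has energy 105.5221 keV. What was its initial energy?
150.8000 keV

Convert final energy to wavelength (hc ≈ 1239.842 keV·pm):
λ' = hc/E' = 1239.842 / 105.5221 = 11.7496 pm

Calculate the Compton shift:
Δλ = λ_C(1 - cos(117°))
Δλ = 2.4263 × (1 - cos(117°))
Δλ = 3.5278 pm

Initial wavelength:
λ = λ' - Δλ = 11.7496 - 3.5278 = 8.2218 pm

Initial energy:
E = hc/λ = 1239.842 / 8.2218 = 150.8000 keV

(Intermediate values are shown rounded; full precision is carried through to the final answer.)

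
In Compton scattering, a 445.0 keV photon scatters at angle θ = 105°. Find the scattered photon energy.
212.2855 keV

First convert energy to wavelength:
λ = hc/E, with hc ≈ 1239.842 keV·pm (i.e. 1239.842 eV·nm)

For E = 445.0 keV = 445000 eV:
λ = 1239.842 keV·pm / 445.0 keV
λ = 2.7862 pm

Calculate the Compton shift:
Δλ = λ_C(1 - cos(105°)) = 2.4263 × 1.2588
Δλ = 3.0543 pm

Final wavelength:
λ' = 2.7862 + 3.0543 = 5.8404 pm

Final energy:
E' = hc/λ' = 1239.842 / 5.8404 = 212.2855 keV

(Intermediate values are shown rounded; full precision is carried through to the final answer.)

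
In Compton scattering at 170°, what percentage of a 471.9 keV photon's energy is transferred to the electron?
0.6470 (or 64.70%)

Calculate initial and final photon energies:

Initial: E₀ = 471.9 keV → λ₀ = 2.6273 pm
Compton shift: Δλ = 4.8158 pm
Final wavelength: λ' = 7.4431 pm
Final energy: E' = 166.5760 keV

Fractional energy loss:
(E₀ - E')/E₀ = (471.9000 - 166.5760)/471.9000
= 305.3240/471.9000
= 0.6470
= 64.70%

(Intermediate values are shown rounded; full precision is carried through to the final answer.)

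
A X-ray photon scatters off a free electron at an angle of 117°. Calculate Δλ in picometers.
3.5278 pm

Using the Compton scattering formula:
Δλ = λ_C(1 - cos θ)

where λ_C = h/(m_e·c) ≈ 2.4263 pm is the Compton wavelength of an electron.

For θ = 117°:
cos(117°) = -0.4540
1 - cos(117°) = 1.4540

Δλ = 2.4263 × 1.4540
Δλ = 3.5278 pm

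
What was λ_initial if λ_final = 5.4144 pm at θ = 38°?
4.9000 pm

From λ' = λ + Δλ, we have λ = λ' - Δλ

First calculate the Compton shift:
Δλ = λ_C(1 - cos θ)
Δλ = 2.4263 × (1 - cos(38°))
Δλ = 2.4263 × 0.2120
Δλ = 0.5144 pm

Initial wavelength:
λ = λ' - Δλ
λ = 5.4144 - 0.5144
λ = 4.9000 pm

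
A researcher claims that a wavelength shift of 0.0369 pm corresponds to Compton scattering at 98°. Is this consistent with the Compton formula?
No, inconsistent

Calculate the expected shift for θ = 98°:

Δλ_expected = λ_C(1 - cos(98°))
Δλ_expected = 2.4263 × (1 - cos(98°))
Δλ_expected = 2.4263 × 1.1392
Δλ_expected = 2.7640 pm

Given shift: 0.0369 pm
Expected shift: 2.7640 pm
Difference: 2.7271 pm

The values do not match. The given shift corresponds to θ ≈ 10.0°, not 98°.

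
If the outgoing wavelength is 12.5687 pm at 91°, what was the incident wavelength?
10.1000 pm

From λ' = λ + Δλ, we have λ = λ' - Δλ

First calculate the Compton shift:
Δλ = λ_C(1 - cos θ)
Δλ = 2.4263 × (1 - cos(91°))
Δλ = 2.4263 × 1.0175
Δλ = 2.4687 pm

Initial wavelength:
λ = λ' - Δλ
λ = 12.5687 - 2.4687
λ = 10.1000 pm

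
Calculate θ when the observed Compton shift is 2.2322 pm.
85.41°

From the Compton formula Δλ = λ_C(1 - cos θ), we can solve for θ:

cos θ = 1 - Δλ/λ_C

Given:
- Δλ = 2.2322 pm
- λ_C = h/(m_e·c) ≈ 2.42631024 pm

cos θ = 1 - 2.2322/2.42631024
cos θ = 1 - 0.919998
cos θ = 0.080002

θ = arccos(0.080002)
θ = 85.41°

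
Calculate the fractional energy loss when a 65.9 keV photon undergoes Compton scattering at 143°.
0.1883 (or 18.83%)

Calculate initial and final photon energies:

Initial: E₀ = 65.9 keV → λ₀ = 18.8140 pm
Compton shift: Δλ = 4.3640 pm
Final wavelength: λ' = 23.1780 pm
Final energy: E' = 53.4921 keV

Fractional energy loss:
(E₀ - E')/E₀ = (65.9000 - 53.4921)/65.9000
= 12.4079/65.9000
= 0.1883
= 18.83%

(Intermediate values are shown rounded; full precision is carried through to the final answer.)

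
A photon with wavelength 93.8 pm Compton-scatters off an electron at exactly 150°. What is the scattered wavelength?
98.3276 pm

Using the Compton formula: λ' = λ + λ_C(1 − cos θ)

For θ = 150°, cos θ = -√3/2 (exact) ≈ -0.8660, so:
1 − cos 150° = 1 − (-√3/2) ≈ 1.8660

Δλ = λ_C × 1.8660 = 2.4263 × 1.8660 = 4.5276 pm

λ' = 93.8 + 4.5276 = 98.3276 pm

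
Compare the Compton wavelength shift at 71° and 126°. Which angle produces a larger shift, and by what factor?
126° produces the larger shift by a factor of 2.354

Calculate both shifts using Δλ = λ_C(1 - cos θ):

For θ₁ = 71°:
Δλ₁ = 2.4263 × (1 - cos(71°))
Δλ₁ = 2.4263 × 0.6744
Δλ₁ = 1.6364 pm

For θ₂ = 126°:
Δλ₂ = 2.4263 × (1 - cos(126°))
Δλ₂ = 2.4263 × 1.5878
Δλ₂ = 3.8525 pm

The 126° angle produces the larger shift.
Ratio: 3.8525/1.6364 = 2.354

(Intermediate values are shown rounded; full precision is carried through to the final answer.)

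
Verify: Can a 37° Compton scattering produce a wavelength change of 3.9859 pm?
No, inconsistent

Calculate the expected shift for θ = 37°:

Δλ_expected = λ_C(1 - cos(37°))
Δλ_expected = 2.4263 × (1 - cos(37°))
Δλ_expected = 2.4263 × 0.2014
Δλ_expected = 0.4886 pm

Given shift: 3.9859 pm
Expected shift: 0.4886 pm
Difference: 3.4973 pm

The values do not match. The given shift corresponds to θ ≈ 130.0°, not 37°.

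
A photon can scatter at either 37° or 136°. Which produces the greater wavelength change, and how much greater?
136° produces the larger shift by a factor of 8.538

Calculate both shifts using Δλ = λ_C(1 - cos θ):

For θ₁ = 37°:
Δλ₁ = 2.4263 × (1 - cos(37°))
Δλ₁ = 2.4263 × 0.2014
Δλ₁ = 0.4886 pm

For θ₂ = 136°:
Δλ₂ = 2.4263 × (1 - cos(136°))
Δλ₂ = 2.4263 × 1.7193
Δλ₂ = 4.1717 pm

The 136° angle produces the larger shift.
Ratio: 4.1717/0.4886 = 8.538

(Intermediate values are shown rounded; full precision is carried through to the final answer.)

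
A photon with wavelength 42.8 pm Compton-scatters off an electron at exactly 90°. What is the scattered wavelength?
45.2263 pm

Using the Compton formula: λ' = λ + λ_C(1 − cos θ)

For θ = 90°, cos θ = 0 (exact) = 0.0000, so:
1 − cos 90° = 1 − (0) = 1.0000

Δλ = λ_C × 1.0000 = 2.4263 × 1.0000 = 2.4263 pm

λ' = 42.8 + 2.4263 = 45.2263 pm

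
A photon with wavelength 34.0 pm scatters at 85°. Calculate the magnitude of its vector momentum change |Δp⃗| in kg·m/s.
2.5542e-23 kg·m/s

Photon momentum magnitude is p = h/λ.

Initial momentum:
p₀ = h/λ = 6.6261e-34/3.4000e-11 = 1.9488e-23 kg·m/s

After scattering:
λ' = λ + Δλ = 34.0 + 2.2148 = 36.2148 pm
p' = h/λ' = 6.6261e-34/3.6215e-11 = 1.8297e-23 kg·m/s

Momentum is a vector; the scattered photon's direction makes angle θ = 85° with the incident direction. The magnitude of the vector change Δp⃗ = p⃗₀ − p⃗' is found from the law of cosines:
|Δp⃗|² = p₀² + p'² − 2p₀p'cos θ
|Δp⃗|² = (1.9488e-23)² + (1.8297e-23)² − 2·1.9488e-23·1.8297e-23·cos(85°)
|Δp⃗| = 2.5542e-23 kg·m/s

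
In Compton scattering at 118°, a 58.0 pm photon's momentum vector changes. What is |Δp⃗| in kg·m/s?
1.9021e-23 kg·m/s

Photon momentum magnitude is p = h/λ.

Initial momentum:
p₀ = h/λ = 6.6261e-34/5.8000e-11 = 1.1424e-23 kg·m/s

After scattering:
λ' = λ + Δλ = 58.0 + 3.5654 = 61.5654 pm
p' = h/λ' = 6.6261e-34/6.1565e-11 = 1.0763e-23 kg·m/s

Momentum is a vector; the scattered photon's direction makes angle θ = 118° with the incident direction. The magnitude of the vector change Δp⃗ = p⃗₀ − p⃗' is found from the law of cosines:
|Δp⃗|² = p₀² + p'² − 2p₀p'cos θ
|Δp⃗|² = (1.1424e-23)² + (1.0763e-23)² − 2·1.1424e-23·1.0763e-23·cos(118°)
|Δp⃗| = 1.9021e-23 kg·m/s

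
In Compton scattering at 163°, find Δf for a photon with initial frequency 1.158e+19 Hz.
1.794e+18 Hz (decrease)

Convert frequency to wavelength (c = 299792458 m/s):
λ₀ = c/f₀ = 299792458/1.158e+19 = 2.5888813e-11 m = 25.8888 pm

Calculate Compton shift:
Δλ = λ_C(1 - cos(163°)) = 4.7466 pm

Final wavelength:
λ' = λ₀ + Δλ = 25.8888 + 4.7466 = 30.6354 pm

Final frequency:
f' = c/λ' = 299792458/3.0635416e-11 = 9.7858133e+18 Hz

Frequency shift (decrease):
Δf = f₀ - f' = 1.158e+19 - 9.7858133e+18 = 1.794e+18 Hz

(Intermediate values are shown rounded; full precision is carried through to the final answer.)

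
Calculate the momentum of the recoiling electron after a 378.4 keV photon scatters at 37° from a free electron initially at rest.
1.2256e-22 kg·m/s

The electron is initially at rest, so by conservation of momentum:
p⃗_e = p⃗₀ − p⃗'  (incident photon momentum minus scattered photon momentum)

Photon momentum magnitudes (p = h/λ = E/c):
λ₀ = hc/E₀ = 3.2765 pm → p₀ = h/λ₀ = 2.0223e-22 kg·m/s
Δλ = λ_C(1 − cos 37°) = 0.4886 pm
λ' = 3.7651 pm → p' = h/λ' = 1.7599e-22 kg·m/s

The scattered photon makes angle θ = 37° with the incident direction, so by the law of cosines:
|p⃗_e|² = p₀² + p'² − 2p₀p'cos θ
|p⃗_e|² = (2.0223e-22)² + (1.7599e-22)² − 2·2.0223e-22·1.7599e-22·cos(37°)
|p⃗_e| = 1.2256e-22 kg·m/s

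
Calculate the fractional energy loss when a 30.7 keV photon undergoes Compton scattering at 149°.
0.1004 (or 10.04%)

Calculate initial and final photon energies:

Initial: E₀ = 30.7 keV → λ₀ = 40.3857 pm
Compton shift: Δλ = 4.5061 pm
Final wavelength: λ' = 44.8918 pm
Final energy: E' = 27.6185 keV

Fractional energy loss:
(E₀ - E')/E₀ = (30.7000 - 27.6185)/30.7000
= 3.0815/30.7000
= 0.1004
= 10.04%

(Intermediate values are shown rounded; full precision is carried through to the final answer.)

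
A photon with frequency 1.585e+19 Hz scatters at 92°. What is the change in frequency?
1.858e+18 Hz (decrease)

Convert frequency to wavelength (c = 299792458 m/s):
λ₀ = c/f₀ = 299792458/1.585e+19 = 1.8914351e-11 m = 18.9144 pm

Calculate Compton shift:
Δλ = λ_C(1 - cos(92°)) = 2.5110 pm

Final wavelength:
λ' = λ₀ + Δλ = 18.9144 + 2.5110 = 21.4253 pm

Final frequency:
f' = c/λ' = 299792458/2.1425338e-11 = 1.3992426e+19 Hz

Frequency shift (decrease):
Δf = f₀ - f' = 1.585e+19 - 1.3992426e+19 = 1.858e+18 Hz

(Intermediate values are shown rounded; full precision is carried through to the final answer.)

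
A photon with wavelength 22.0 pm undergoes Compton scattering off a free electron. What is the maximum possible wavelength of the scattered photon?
26.8526 pm (at θ = 180°)

The Compton shift is Δλ = λ_C(1 − cos θ).

Since cos θ ranges from −1 to 1, the factor (1 − cos θ) ranges from 0 to 2; the maximum shift occurs at θ = 180° (backscattering):
Δλ_max = 2λ_C = 2 × 2.4263 pm = 4.8526 pm

Maximum scattered wavelength:
λ'_max = λ₀ + Δλ_max = 22.0 + 4.8526 = 26.8526 pm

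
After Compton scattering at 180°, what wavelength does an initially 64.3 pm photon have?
69.1526 pm

Using the Compton formula: λ' = λ + λ_C(1 − cos θ)

For θ = 180°, cos θ = -1 (exact) = -1.0000, so:
1 − cos 180° = 1 − (-1) = 2.0000

Δλ = λ_C × 2.0000 = 2.4263 × 2.0000 = 4.8526 pm

λ' = 64.3 + 4.8526 = 69.1526 pm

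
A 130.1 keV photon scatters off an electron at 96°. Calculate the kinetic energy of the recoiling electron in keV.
28.5555 keV

By energy conservation: K_e = E_initial - E_final

First find the scattered photon energy:
Initial wavelength: λ = hc/E = 9.5299 pm
Compton shift: Δλ = λ_C(1 - cos(96°)) = 2.6799 pm
Final wavelength: λ' = 9.5299 + 2.6799 = 12.2098 pm
Final photon energy: E' = hc/λ' = 101.5445 keV

Electron kinetic energy:
K_e = E - E' = 130.1000 - 101.5445 = 28.5555 keV

(Intermediate values are shown rounded; full precision is carried through to the final answer.)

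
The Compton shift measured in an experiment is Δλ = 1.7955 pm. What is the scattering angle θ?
74.93°

From the Compton formula Δλ = λ_C(1 - cos θ), we can solve for θ:

cos θ = 1 - Δλ/λ_C

Given:
- Δλ = 1.7955 pm
- λ_C = h/(m_e·c) ≈ 2.42631024 pm

cos θ = 1 - 1.7955/2.42631024
cos θ = 1 - 0.740013
cos θ = 0.259987

θ = arccos(0.259987)
θ = 74.93°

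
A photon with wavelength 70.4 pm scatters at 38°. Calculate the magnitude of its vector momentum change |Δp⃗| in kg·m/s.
6.1066e-24 kg·m/s

Photon momentum magnitude is p = h/λ.

Initial momentum:
p₀ = h/λ = 6.6261e-34/7.0400e-11 = 9.4120e-24 kg·m/s

After scattering:
λ' = λ + Δλ = 70.4 + 0.5144 = 70.9144 pm
p' = h/λ' = 6.6261e-34/7.0914e-11 = 9.3438e-24 kg·m/s

Momentum is a vector; the scattered photon's direction makes angle θ = 38° with the incident direction. The magnitude of the vector change Δp⃗ = p⃗₀ − p⃗' is found from the law of cosines:
|Δp⃗|² = p₀² + p'² − 2p₀p'cos θ
|Δp⃗|² = (9.4120e-24)² + (9.3438e-24)² − 2·9.4120e-24·9.3438e-24·cos(38°)
|Δp⃗| = 6.1066e-24 kg·m/s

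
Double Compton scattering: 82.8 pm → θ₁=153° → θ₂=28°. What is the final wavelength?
87.6722 pm

Apply Compton shift twice:

First scattering at θ₁ = 153°:
Δλ₁ = λ_C(1 - cos(153°))
Δλ₁ = 2.4263 × 1.8910
Δλ₁ = 4.5882 pm

After first scattering:
λ₁ = 82.8 + 4.5882 = 87.3882 pm

Second scattering at θ₂ = 28°:
Δλ₂ = λ_C(1 - cos(28°))
Δλ₂ = 2.4263 × 0.1171
Δλ₂ = 0.2840 pm

Final wavelength:
λ₂ = 87.3882 + 0.2840 = 87.6722 pm

Total shift: Δλ_total = 4.5882 + 0.2840 = 4.8722 pm

(Intermediate values are shown rounded; full precision is carried through to the final answer.)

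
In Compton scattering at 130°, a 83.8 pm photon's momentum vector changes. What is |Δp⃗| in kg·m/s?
1.4008e-23 kg·m/s

Photon momentum magnitude is p = h/λ.

Initial momentum:
p₀ = h/λ = 6.6261e-34/8.3800e-11 = 7.9070e-24 kg·m/s

After scattering:
λ' = λ + Δλ = 83.8 + 3.9859 = 87.7859 pm
p' = h/λ' = 6.6261e-34/8.7786e-11 = 7.5480e-24 kg·m/s

Momentum is a vector; the scattered photon's direction makes angle θ = 130° with the incident direction. The magnitude of the vector change Δp⃗ = p⃗₀ − p⃗' is found from the law of cosines:
|Δp⃗|² = p₀² + p'² − 2p₀p'cos θ
|Δp⃗|² = (7.9070e-24)² + (7.5480e-24)² − 2·7.9070e-24·7.5480e-24·cos(130°)
|Δp⃗| = 1.4008e-23 kg·m/s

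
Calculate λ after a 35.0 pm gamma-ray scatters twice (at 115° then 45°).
39.1624 pm

Apply Compton shift twice:

First scattering at θ₁ = 115°:
Δλ₁ = λ_C(1 - cos(115°))
Δλ₁ = 2.4263 × 1.4226
Δλ₁ = 3.4517 pm

After first scattering:
λ₁ = 35.0 + 3.4517 = 38.4517 pm

Second scattering at θ₂ = 45°:
Δλ₂ = λ_C(1 - cos(45°))
Δλ₂ = 2.4263 × 0.2929
Δλ₂ = 0.7106 pm

Final wavelength:
λ₂ = 38.4517 + 0.7106 = 39.1624 pm

Total shift: Δλ_total = 3.4517 + 0.7106 = 4.1624 pm

(Intermediate values are shown rounded; full precision is carried through to the final answer.)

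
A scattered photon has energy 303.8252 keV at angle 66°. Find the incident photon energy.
469.4001 keV

Convert final energy to wavelength (hc ≈ 1239.842 keV·pm):
λ' = hc/E' = 1239.842 / 303.8252 = 4.0808 pm

Calculate the Compton shift:
Δλ = λ_C(1 - cos(66°))
Δλ = 2.4263 × (1 - cos(66°))
Δλ = 1.4394 pm

Initial wavelength:
λ = λ' - Δλ = 4.0808 - 1.4394 = 2.6413 pm

Initial energy:
E = hc/λ = 1239.842 / 2.6413 = 469.4001 keV

(Intermediate values are shown rounded; full precision is carried through to the final answer.)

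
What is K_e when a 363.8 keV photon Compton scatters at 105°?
171.9428 keV

By energy conservation: K_e = E_initial - E_final

First find the scattered photon energy:
Initial wavelength: λ = hc/E = 3.4080 pm
Compton shift: Δλ = λ_C(1 - cos(105°)) = 3.0543 pm
Final wavelength: λ' = 3.4080 + 3.0543 = 6.4623 pm
Final photon energy: E' = hc/λ' = 191.8572 keV

Electron kinetic energy:
K_e = E - E' = 363.8000 - 191.8572 = 171.9428 keV

(Intermediate values are shown rounded; full precision is carried through to the final answer.)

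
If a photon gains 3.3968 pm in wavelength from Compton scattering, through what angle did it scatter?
113.58°

From the Compton formula Δλ = λ_C(1 - cos θ), we can solve for θ:

cos θ = 1 - Δλ/λ_C

Given:
- Δλ = 3.3968 pm
- λ_C = h/(m_e·c) ≈ 2.42631024 pm

cos θ = 1 - 3.3968/2.42631024
cos θ = 1 - 1.399986
cos θ = -0.399986

θ = arccos(-0.399986)
θ = 113.58°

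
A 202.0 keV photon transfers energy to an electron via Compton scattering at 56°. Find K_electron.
29.9757 keV

By energy conservation: K_e = E_initial - E_final

First find the scattered photon energy:
Initial wavelength: λ = hc/E = 6.1378 pm
Compton shift: Δλ = λ_C(1 - cos(56°)) = 1.0695 pm
Final wavelength: λ' = 6.1378 + 1.0695 = 7.2074 pm
Final photon energy: E' = hc/λ' = 172.0243 keV

Electron kinetic energy:
K_e = E - E' = 202.0000 - 172.0243 = 29.9757 keV

(Intermediate values are shown rounded; full precision is carried through to the final answer.)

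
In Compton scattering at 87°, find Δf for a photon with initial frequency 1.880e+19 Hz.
2.369e+18 Hz (decrease)

Convert frequency to wavelength (c = 299792458 m/s):
λ₀ = c/f₀ = 299792458/1.880e+19 = 1.5946407e-11 m = 15.9464 pm

Calculate Compton shift:
Δλ = λ_C(1 - cos(87°)) = 2.2993 pm

Final wavelength:
λ' = λ₀ + Δλ = 15.9464 + 2.2993 = 18.2457 pm

Final frequency:
f' = c/λ' = 299792458/1.8245734e-11 = 1.6430824e+19 Hz

Frequency shift (decrease):
Δf = f₀ - f' = 1.880e+19 - 1.6430824e+19 = 2.369e+18 Hz

(Intermediate values are shown rounded; full precision is carried through to the final answer.)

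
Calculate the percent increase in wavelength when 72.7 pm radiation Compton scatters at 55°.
1.4232%

Calculate the Compton shift:
Δλ = λ_C(1 - cos(55°))
Δλ = 2.4263 × (1 - cos(55°))
Δλ = 2.4263 × 0.4264
Δλ = 1.0346 pm

Percentage change:
(Δλ/λ₀) × 100 = (1.0346/72.7) × 100
= 1.4232%

(Intermediate values are shown rounded; full precision is carried through to the final answer.)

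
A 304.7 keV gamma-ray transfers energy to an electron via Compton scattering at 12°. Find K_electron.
3.9192 keV

By energy conservation: K_e = E_initial - E_final

First find the scattered photon energy:
Initial wavelength: λ = hc/E = 4.0691 pm
Compton shift: Δλ = λ_C(1 - cos(12°)) = 0.0530 pm
Final wavelength: λ' = 4.0691 + 0.0530 = 4.1221 pm
Final photon energy: E' = hc/λ' = 300.7808 keV

Electron kinetic energy:
K_e = E - E' = 304.7000 - 300.7808 = 3.9192 keV

(Intermediate values are shown rounded; full precision is carried through to the final answer.)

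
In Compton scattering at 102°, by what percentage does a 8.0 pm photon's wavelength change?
36.6346%

Calculate the Compton shift:
Δλ = λ_C(1 - cos(102°))
Δλ = 2.4263 × (1 - cos(102°))
Δλ = 2.4263 × 1.2079
Δλ = 2.9308 pm

Percentage change:
(Δλ/λ₀) × 100 = (2.9308/8.0) × 100
= 36.6346%

(Intermediate values are shown rounded; full precision is carried through to the final answer.)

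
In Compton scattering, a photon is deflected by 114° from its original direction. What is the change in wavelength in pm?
3.4132 pm

Using the Compton scattering formula:
Δλ = λ_C(1 - cos θ)

where λ_C = h/(m_e·c) ≈ 2.4263 pm is the Compton wavelength of an electron.

For θ = 114°:
cos(114°) = -0.4067
1 - cos(114°) = 1.4067

Δλ = 2.4263 × 1.4067
Δλ = 3.4132 pm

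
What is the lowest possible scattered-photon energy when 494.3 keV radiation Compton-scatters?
168.4362 keV (at θ = 180°)

The scattered photon has minimum energy when its wavelength is maximum, i.e., when the Compton shift Δλ = λ_C(1 − cos θ) is maximum. This occurs at θ = 180° (backscattering), giving Δλ_max = 2λ_C = 4.8526 pm.

Initial wavelength: λ₀ = hc/E₀ = 2.5083 pm
Maximum final wavelength: λ'_max = λ₀ + 2λ_C = 2.5083 + 4.8526 = 7.3609 pm
Minimum final energy: E'_min = hc/λ'_max = 168.4362 keV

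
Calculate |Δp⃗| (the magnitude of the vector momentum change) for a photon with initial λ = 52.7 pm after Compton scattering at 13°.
2.8450e-24 kg·m/s

Photon momentum magnitude is p = h/λ.

Initial momentum:
p₀ = h/λ = 6.6261e-34/5.2700e-11 = 1.2573e-23 kg·m/s

After scattering:
λ' = λ + Δλ = 52.7 + 0.0622 = 52.7622 pm
p' = h/λ' = 6.6261e-34/5.2762e-11 = 1.2558e-23 kg·m/s

Momentum is a vector; the scattered photon's direction makes angle θ = 13° with the incident direction. The magnitude of the vector change Δp⃗ = p⃗₀ − p⃗' is found from the law of cosines:
|Δp⃗|² = p₀² + p'² − 2p₀p'cos θ
|Δp⃗|² = (1.2573e-23)² + (1.2558e-23)² − 2·1.2573e-23·1.2558e-23·cos(13°)
|Δp⃗| = 2.8450e-24 kg·m/s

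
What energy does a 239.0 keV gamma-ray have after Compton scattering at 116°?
142.8791 keV

First convert energy to wavelength:
λ = hc/E, with hc ≈ 1239.842 keV·pm (i.e. 1239.842 eV·nm)

For E = 239.0 keV = 239000 eV:
λ = 1239.842 keV·pm / 239.0 keV
λ = 5.1876 pm

Calculate the Compton shift:
Δλ = λ_C(1 - cos(116°)) = 2.4263 × 1.4384
Δλ = 3.4899 pm

Final wavelength:
λ' = 5.1876 + 3.4899 = 8.6776 pm

Final energy:
E' = hc/λ' = 1239.842 / 8.6776 = 142.8791 keV

(Intermediate values are shown rounded; full precision is carried through to the final answer.)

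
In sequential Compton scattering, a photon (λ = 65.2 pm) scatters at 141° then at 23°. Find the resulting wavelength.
69.7048 pm

Apply Compton shift twice:

First scattering at θ₁ = 141°:
Δλ₁ = λ_C(1 - cos(141°))
Δλ₁ = 2.4263 × 1.7771
Δλ₁ = 4.3119 pm

After first scattering:
λ₁ = 65.2 + 4.3119 = 69.5119 pm

Second scattering at θ₂ = 23°:
Δλ₂ = λ_C(1 - cos(23°))
Δλ₂ = 2.4263 × 0.0795
Δλ₂ = 0.1929 pm

Final wavelength:
λ₂ = 69.5119 + 0.1929 = 69.7048 pm

Total shift: Δλ_total = 4.3119 + 0.1929 = 4.5048 pm

(Intermediate values are shown rounded; full precision is carried through to the final answer.)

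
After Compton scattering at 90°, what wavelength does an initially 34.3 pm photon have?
36.7263 pm

Using the Compton formula: λ' = λ + λ_C(1 − cos θ)

For θ = 90°, cos θ = 0 (exact) = 0.0000, so:
1 − cos 90° = 1 − (0) = 1.0000

Δλ = λ_C × 1.0000 = 2.4263 × 1.0000 = 2.4263 pm

λ' = 34.3 + 2.4263 = 36.7263 pm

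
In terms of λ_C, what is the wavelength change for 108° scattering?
1.3090 λ_C

The Compton shift formula is:
Δλ = λ_C(1 - cos θ)

Dividing both sides by λ_C:
Δλ/λ_C = 1 - cos θ

For θ = 108°:
Δλ/λ_C = 1 - cos(108°)
Δλ/λ_C = 1 - -0.3090
Δλ/λ_C = 1.3090

This means the shift is 1.3090 × λ_C = 3.1761 pm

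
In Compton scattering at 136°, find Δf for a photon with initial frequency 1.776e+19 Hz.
3.519e+18 Hz (decrease)

Convert frequency to wavelength (c = 299792458 m/s):
λ₀ = c/f₀ = 299792458/1.776e+19 = 1.6880206e-11 m = 16.8802 pm

Calculate Compton shift:
Δλ = λ_C(1 - cos(136°)) = 4.1717 pm

Final wavelength:
λ' = λ₀ + Δλ = 16.8802 + 4.1717 = 21.0519 pm

Final frequency:
f' = c/λ' = 299792458/2.1051858e-11 = 1.4240665e+19 Hz

Frequency shift (decrease):
Δf = f₀ - f' = 1.776e+19 - 1.4240665e+19 = 3.519e+18 Hz

(Intermediate values are shown rounded; full precision is carried through to the final answer.)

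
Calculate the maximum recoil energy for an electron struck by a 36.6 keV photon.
4.5860 keV

Maximum energy transfer occurs at θ = 180° (backscattering).

Initial photon: E₀ = 36.6 keV → λ₀ = 33.8755 pm

Maximum Compton shift (at 180°):
Δλ_max = 2λ_C = 2 × 2.4263 = 4.8526 pm

Final wavelength:
λ' = 33.8755 + 4.8526 = 38.7281 pm

Minimum photon energy (maximum energy to electron):
E'_min = hc/λ' = 32.0140 keV

Maximum electron kinetic energy:
K_max = E₀ - E'_min = 36.6000 - 32.0140 = 4.5860 keV

(Intermediate values are shown rounded; full precision is carried through to the final answer.)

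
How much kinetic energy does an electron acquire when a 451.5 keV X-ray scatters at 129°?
266.4293 keV

By energy conservation: K_e = E_initial - E_final

First find the scattered photon energy:
Initial wavelength: λ = hc/E = 2.7461 pm
Compton shift: Δλ = λ_C(1 - cos(129°)) = 3.9532 pm
Final wavelength: λ' = 2.7461 + 3.9532 = 6.6993 pm
Final photon energy: E' = hc/λ' = 185.0707 keV

Electron kinetic energy:
K_e = E - E' = 451.5000 - 185.0707 = 266.4293 keV

(Intermediate values are shown rounded; full precision is carried through to the final answer.)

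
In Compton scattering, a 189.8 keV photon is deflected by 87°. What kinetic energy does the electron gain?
49.4144 keV

By energy conservation: K_e = E_initial - E_final

First find the scattered photon energy:
Initial wavelength: λ = hc/E = 6.5324 pm
Compton shift: Δλ = λ_C(1 - cos(87°)) = 2.2993 pm
Final wavelength: λ' = 6.5324 + 2.2993 = 8.8317 pm
Final photon energy: E' = hc/λ' = 140.3856 keV

Electron kinetic energy:
K_e = E - E' = 189.8000 - 140.3856 = 49.4144 keV

(Intermediate values are shown rounded; full precision is carried through to the final answer.)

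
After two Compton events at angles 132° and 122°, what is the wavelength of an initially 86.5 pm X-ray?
94.2619 pm

Apply Compton shift twice:

First scattering at θ₁ = 132°:
Δλ₁ = λ_C(1 - cos(132°))
Δλ₁ = 2.4263 × 1.6691
Δλ₁ = 4.0498 pm

After first scattering:
λ₁ = 86.5 + 4.0498 = 90.5498 pm

Second scattering at θ₂ = 122°:
Δλ₂ = λ_C(1 - cos(122°))
Δλ₂ = 2.4263 × 1.5299
Δλ₂ = 3.7121 pm

Final wavelength:
λ₂ = 90.5498 + 3.7121 = 94.2619 pm

Total shift: Δλ_total = 4.0498 + 3.7121 = 7.7619 pm

(Intermediate values are shown rounded; full precision is carried through to the final answer.)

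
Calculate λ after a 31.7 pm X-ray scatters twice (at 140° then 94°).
38.5805 pm

Apply Compton shift twice:

First scattering at θ₁ = 140°:
Δλ₁ = λ_C(1 - cos(140°))
Δλ₁ = 2.4263 × 1.7660
Δλ₁ = 4.2850 pm

After first scattering:
λ₁ = 31.7 + 4.2850 = 35.9850 pm

Second scattering at θ₂ = 94°:
Δλ₂ = λ_C(1 - cos(94°))
Δλ₂ = 2.4263 × 1.0698
Δλ₂ = 2.5956 pm

Final wavelength:
λ₂ = 35.9850 + 2.5956 = 38.5805 pm

Total shift: Δλ_total = 4.2850 + 2.5956 = 6.8805 pm

(Intermediate values are shown rounded; full precision is carried through to the final answer.)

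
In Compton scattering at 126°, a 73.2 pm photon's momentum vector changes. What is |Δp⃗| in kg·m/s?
1.5729e-23 kg·m/s

Photon momentum magnitude is p = h/λ.

Initial momentum:
p₀ = h/λ = 6.6261e-34/7.3200e-11 = 9.0520e-24 kg·m/s

After scattering:
λ' = λ + Δλ = 73.2 + 3.8525 = 77.0525 pm
p' = h/λ' = 6.6261e-34/7.7052e-11 = 8.5994e-24 kg·m/s

Momentum is a vector; the scattered photon's direction makes angle θ = 126° with the incident direction. The magnitude of the vector change Δp⃗ = p⃗₀ − p⃗' is found from the law of cosines:
|Δp⃗|² = p₀² + p'² − 2p₀p'cos θ
|Δp⃗|² = (9.0520e-24)² + (8.5994e-24)² − 2·9.0520e-24·8.5994e-24·cos(126°)
|Δp⃗| = 1.5729e-23 kg·m/s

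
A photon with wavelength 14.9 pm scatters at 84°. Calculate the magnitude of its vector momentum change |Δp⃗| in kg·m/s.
5.5884e-23 kg·m/s

Photon momentum magnitude is p = h/λ.

Initial momentum:
p₀ = h/λ = 6.6261e-34/1.4900e-11 = 4.4470e-23 kg·m/s

After scattering:
λ' = λ + Δλ = 14.9 + 2.1727 = 17.0727 pm
p' = h/λ' = 6.6261e-34/1.7073e-11 = 3.8811e-23 kg·m/s

Momentum is a vector; the scattered photon's direction makes angle θ = 84° with the incident direction. The magnitude of the vector change Δp⃗ = p⃗₀ − p⃗' is found from the law of cosines:
|Δp⃗|² = p₀² + p'² − 2p₀p'cos θ
|Δp⃗|² = (4.4470e-23)² + (3.8811e-23)² − 2·4.4470e-23·3.8811e-23·cos(84°)
|Δp⃗| = 5.5884e-23 kg·m/s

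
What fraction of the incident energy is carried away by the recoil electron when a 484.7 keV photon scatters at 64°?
0.3476 (or 34.76%)

Calculate initial and final photon energies:

Initial: E₀ = 484.7 keV → λ₀ = 2.5580 pm
Compton shift: Δλ = 1.3627 pm
Final wavelength: λ' = 3.9206 pm
Final energy: E' = 316.2343 keV

Fractional energy loss:
(E₀ - E')/E₀ = (484.7000 - 316.2343)/484.7000
= 168.4657/484.7000
= 0.3476
= 34.76%

(Intermediate values are shown rounded; full precision is carried through to the final answer.)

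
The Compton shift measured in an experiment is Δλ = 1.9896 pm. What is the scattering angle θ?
79.63°

From the Compton formula Δλ = λ_C(1 - cos θ), we can solve for θ:

cos θ = 1 - Δλ/λ_C

Given:
- Δλ = 1.9896 pm
- λ_C = h/(m_e·c) ≈ 2.42631024 pm

cos θ = 1 - 1.9896/2.42631024
cos θ = 1 - 0.820011
cos θ = 0.179989

θ = arccos(0.179989)
θ = 79.63°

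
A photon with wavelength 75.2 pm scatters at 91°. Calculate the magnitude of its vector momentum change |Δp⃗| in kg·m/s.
1.2371e-23 kg·m/s

Photon momentum magnitude is p = h/λ.

Initial momentum:
p₀ = h/λ = 6.6261e-34/7.5200e-11 = 8.8113e-24 kg·m/s

After scattering:
λ' = λ + Δλ = 75.2 + 2.4687 = 77.6687 pm
p' = h/λ' = 6.6261e-34/7.7669e-11 = 8.5312e-24 kg·m/s

Momentum is a vector; the scattered photon's direction makes angle θ = 91° with the incident direction. The magnitude of the vector change Δp⃗ = p⃗₀ − p⃗' is found from the law of cosines:
|Δp⃗|² = p₀² + p'² − 2p₀p'cos θ
|Δp⃗|² = (8.8113e-24)² + (8.5312e-24)² − 2·8.8113e-24·8.5312e-24·cos(91°)
|Δp⃗| = 1.2371e-23 kg·m/s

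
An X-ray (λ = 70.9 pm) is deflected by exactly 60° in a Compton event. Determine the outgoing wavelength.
72.1132 pm

Using the Compton formula: λ' = λ + λ_C(1 − cos θ)

For θ = 60°, cos θ = 1/2 (exact) = 0.5000, so:
1 − cos 60° = 1 − (1/2) = 0.5000

Δλ = λ_C × 0.5000 = 2.4263 × 0.5000 = 1.2132 pm

λ' = 70.9 + 1.2132 = 72.1132 pm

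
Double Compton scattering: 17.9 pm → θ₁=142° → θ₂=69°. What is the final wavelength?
23.7951 pm

Apply Compton shift twice:

First scattering at θ₁ = 142°:
Δλ₁ = λ_C(1 - cos(142°))
Δλ₁ = 2.4263 × 1.7880
Δλ₁ = 4.3383 pm

After first scattering:
λ₁ = 17.9 + 4.3383 = 22.2383 pm

Second scattering at θ₂ = 69°:
Δλ₂ = λ_C(1 - cos(69°))
Δλ₂ = 2.4263 × 0.6416
Δλ₂ = 1.5568 pm

Final wavelength:
λ₂ = 22.2383 + 1.5568 = 23.7951 pm

Total shift: Δλ_total = 4.3383 + 1.5568 = 5.8951 pm

(Intermediate values are shown rounded; full precision is carried through to the final answer.)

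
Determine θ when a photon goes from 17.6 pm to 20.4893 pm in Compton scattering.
101.00°

First find the wavelength shift:
Δλ = λ' - λ = 20.4893 - 17.6 = 2.8893 pm

Using Δλ = λ_C(1 - cos θ), with λ_C = h/(m_e·c) ≈ 2.42631024 pm:
cos θ = 1 - Δλ/λ_C
cos θ = 1 - 2.8893/2.42631024
cos θ = -0.190821

θ = arccos(-0.190821)
θ = 101.00°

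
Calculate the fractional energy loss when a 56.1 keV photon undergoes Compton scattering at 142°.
0.1641 (or 16.41%)

Calculate initial and final photon energies:

Initial: E₀ = 56.1 keV → λ₀ = 22.1006 pm
Compton shift: Δλ = 4.3383 pm
Final wavelength: λ' = 26.4388 pm
Final energy: E' = 46.8947 keV

Fractional energy loss:
(E₀ - E')/E₀ = (56.1000 - 46.8947)/56.1000
= 9.2053/56.1000
= 0.1641
= 16.41%

(Intermediate values are shown rounded; full precision is carried through to the final answer.)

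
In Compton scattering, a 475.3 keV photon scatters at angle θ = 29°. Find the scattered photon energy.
425.6592 keV

First convert energy to wavelength:
λ = hc/E, with hc ≈ 1239.842 keV·pm (i.e. 1239.842 eV·nm)

For E = 475.3 keV = 475300 eV:
λ = 1239.842 keV·pm / 475.3 keV
λ = 2.6085 pm

Calculate the Compton shift:
Δλ = λ_C(1 - cos(29°)) = 2.4263 × 0.1254
Δλ = 0.3042 pm

Final wavelength:
λ' = 2.6085 + 0.3042 = 2.9128 pm

Final energy:
E' = hc/λ' = 1239.842 / 2.9128 = 425.6592 keV

(Intermediate values are shown rounded; full precision is carried through to the final answer.)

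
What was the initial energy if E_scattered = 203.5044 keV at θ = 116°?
476.4000 keV

Convert final energy to wavelength (hc ≈ 1239.842 keV·pm):
λ' = hc/E' = 1239.842 / 203.5044 = 6.0925 pm

Calculate the Compton shift:
Δλ = λ_C(1 - cos(116°))
Δλ = 2.4263 × (1 - cos(116°))
Δλ = 3.4899 pm

Initial wavelength:
λ = λ' - Δλ = 6.0925 - 3.4899 = 2.6025 pm

Initial energy:
E = hc/λ = 1239.842 / 2.6025 = 476.4000 keV

(Intermediate values are shown rounded; full precision is carried through to the final answer.)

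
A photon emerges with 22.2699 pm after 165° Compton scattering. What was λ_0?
17.5000 pm

From λ' = λ + Δλ, we have λ = λ' - Δλ

First calculate the Compton shift:
Δλ = λ_C(1 - cos θ)
Δλ = 2.4263 × (1 - cos(165°))
Δλ = 2.4263 × 1.9659
Δλ = 4.7699 pm

Initial wavelength:
λ = λ' - Δλ
λ = 22.2699 - 4.7699
λ = 17.5000 pm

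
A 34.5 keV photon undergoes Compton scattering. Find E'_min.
30.3957 keV (at θ = 180°)

The scattered photon has minimum energy when its wavelength is maximum, i.e., when the Compton shift Δλ = λ_C(1 − cos θ) is maximum. This occurs at θ = 180° (backscattering), giving Δλ_max = 2λ_C = 4.8526 pm.

Initial wavelength: λ₀ = hc/E₀ = 35.9374 pm
Maximum final wavelength: λ'_max = λ₀ + 2λ_C = 35.9374 + 4.8526 = 40.7901 pm
Minimum final energy: E'_min = hc/λ'_max = 30.3957 keV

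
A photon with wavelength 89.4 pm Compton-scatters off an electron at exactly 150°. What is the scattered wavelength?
93.9276 pm

Using the Compton formula: λ' = λ + λ_C(1 − cos θ)

For θ = 150°, cos θ = -√3/2 (exact) ≈ -0.8660, so:
1 − cos 150° = 1 − (-√3/2) ≈ 1.8660

Δλ = λ_C × 1.8660 = 2.4263 × 1.8660 = 4.5276 pm

λ' = 89.4 + 4.5276 = 93.9276 pm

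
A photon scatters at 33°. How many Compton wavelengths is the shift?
0.1613 λ_C

The Compton shift formula is:
Δλ = λ_C(1 - cos θ)

Dividing both sides by λ_C:
Δλ/λ_C = 1 - cos θ

For θ = 33°:
Δλ/λ_C = 1 - cos(33°)
Δλ/λ_C = 1 - 0.8387
Δλ/λ_C = 0.1613

This means the shift is 0.1613 × λ_C = 0.3914 pm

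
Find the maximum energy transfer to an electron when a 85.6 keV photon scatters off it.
21.4816 keV

Maximum energy transfer occurs at θ = 180° (backscattering).

Initial photon: E₀ = 85.6 keV → λ₀ = 14.4841 pm

Maximum Compton shift (at 180°):
Δλ_max = 2λ_C = 2 × 2.4263 = 4.8526 pm

Final wavelength:
λ' = 14.4841 + 4.8526 = 19.3368 pm

Minimum photon energy (maximum energy to electron):
E'_min = hc/λ' = 64.1184 keV

Maximum electron kinetic energy:
K_max = E₀ - E'_min = 85.6000 - 64.1184 = 21.4816 keV

(Intermediate values are shown rounded; full precision is carried through to the final answer.)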